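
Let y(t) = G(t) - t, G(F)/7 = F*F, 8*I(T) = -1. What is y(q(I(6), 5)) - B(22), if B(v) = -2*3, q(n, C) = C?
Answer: 176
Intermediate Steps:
I(T) = -⅛ (I(T) = (⅛)*(-1) = -⅛)
G(F) = 7*F² (G(F) = 7*(F*F) = 7*F²)
y(t) = -t + 7*t² (y(t) = 7*t² - t = -t + 7*t²)
B(v) = -6
y(q(I(6), 5)) - B(22) = 5*(-1 + 7*5) - 1*(-6) = 5*(-1 + 35) + 6 = 5*34 + 6 = 170 + 6 = 176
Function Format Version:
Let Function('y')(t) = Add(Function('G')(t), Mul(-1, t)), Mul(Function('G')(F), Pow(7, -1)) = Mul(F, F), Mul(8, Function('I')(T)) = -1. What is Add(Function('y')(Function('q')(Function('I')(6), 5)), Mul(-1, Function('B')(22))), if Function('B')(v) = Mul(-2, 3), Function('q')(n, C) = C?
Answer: 176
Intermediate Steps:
Function('I')(T) = Rational(-1, 8) (Function('I')(T) = Mul(Rational(1, 8), -1) = Rational(-1, 8))
Function('G')(F) = Mul(7, Pow(F, 2)) (Function('G')(F) = Mul(7, Mul(F, F)) = Mul(7, Pow(F, 2)))
Function('y')(t) = Add(Mul(-1, t), Mul(7, Pow(t, 2))) (Function('y')(t) = Add(Mul(7, Pow(t, 2)), Mul(-1, t)) = Add(Mul(-1, t), Mul(7, Pow(t, 2))))
Function('B')(v) = -6
Add(Function('y')(Function('q')(Function('I')(6), 5)), Mul(-1, Function('B')(22))) = Add(Mul(5, Add(-1, Mul(7, 5))), Mul(-1, -6)) = Add(Mul(5, Add(-1, 35)), 6) = Add(Mul(5, 34), 6) = Add(170, 6) = 176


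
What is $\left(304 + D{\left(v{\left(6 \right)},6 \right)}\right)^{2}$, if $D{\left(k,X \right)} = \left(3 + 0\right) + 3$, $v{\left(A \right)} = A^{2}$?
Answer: $96100$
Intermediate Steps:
$D{\left(k,X \right)} = 6$ ($D{\left(k,X \right)} = 3 + 3 = 6$)
$\left(304 + D{\left(v{\left(6 \right)},6 \right)}\right)^{2} = \left(304 + 6\right)^{2} = 310^{2} = 96100$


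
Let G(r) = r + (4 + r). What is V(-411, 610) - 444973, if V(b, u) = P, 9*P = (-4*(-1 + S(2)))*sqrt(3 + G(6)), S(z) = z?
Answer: -444973 - 4*sqrt(19)/9 ≈ -4.4498e+5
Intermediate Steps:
G(r) = 4 + 2*r
P = -4*sqrt(19)/9 (P = ((-4*(-1 + 2))*sqrt(3 + (4 + 2*6)))/9 = ((-4*1)*sqrt(3 + (4 + 12)))/9 = (-4*sqrt(3 + 16))/9 = (-4*sqrt(19))/9 = -4*sqrt(19)/9 ≈ -1.9373)
V(b, u) = -4*sqrt(19)/9
V(-411, 610) - 444973 = -4*sqrt(19)/9 - 444973 = -444973 - 4*sqrt(19)/9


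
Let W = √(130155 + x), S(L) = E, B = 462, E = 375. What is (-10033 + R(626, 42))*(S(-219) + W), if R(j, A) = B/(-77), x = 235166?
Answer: -3764625 - 10039*√365321 ≈ -9.8324e+6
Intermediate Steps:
S(L) = 375
W = √365321 (W = √(130155 + 235166) = √365321 ≈ 604.42)
R(j, A) = -6 (R(j, A) = 462/(-77) = 462*(-1/77) = -6)
(-10033 + R(626, 42))*(S(-219) + W) = (-10033 - 6)*(375 + √365321) = -10039*(375 + √365321) = -3764625 - 10039*√365321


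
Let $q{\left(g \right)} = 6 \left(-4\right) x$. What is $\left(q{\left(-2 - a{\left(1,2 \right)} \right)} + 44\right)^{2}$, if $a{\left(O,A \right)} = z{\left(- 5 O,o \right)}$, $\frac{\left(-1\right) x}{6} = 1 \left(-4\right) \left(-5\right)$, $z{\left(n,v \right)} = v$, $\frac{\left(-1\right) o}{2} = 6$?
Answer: $8549776$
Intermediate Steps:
$o = -12$ ($o = \left(-2\right) 6 = -12$)
$x = -120$ ($x = - 6 \cdot 1 \left(-4\right) \left(-5\right) = - 6 \left(\left(-4\right) \left(-5\right)\right) = \left(-6\right) 20 = -120$)
$a{\left(O,A \right)} = -12$
$q{\left(g \right)} = 2880$ ($q{\left(g \right)} = 6 \left(-4\right) \left(-120\right) = \left(-24\right) \left(-120\right) = 2880$)
$\left(q{\left(-2 - a{\left(1,2 \right)} \right)} + 44\right)^{2} = \left(2880 + 44\right)^{2} = 2924^{2} = 8549776$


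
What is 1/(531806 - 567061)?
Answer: -1/35255 ≈ -2.8365e-5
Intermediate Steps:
1/(531806 - 567061) = 1/(-35255) = -1/35255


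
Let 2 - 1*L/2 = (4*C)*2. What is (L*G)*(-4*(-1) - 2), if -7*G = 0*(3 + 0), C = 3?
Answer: 0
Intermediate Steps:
L = -44 (L = 4 - 2*4*3*2 = 4 - 24*2 = 4 - 2*24 = 4 - 48 = -44)
G = 0 (G = -0*(3 + 0) = -0*3 = -1/7*0 = 0)
(L*G)*(-4*(-1) - 2) = (-44*0)*(-4*(-1) - 2) = 0*(4 - 2) = 0*2 = 0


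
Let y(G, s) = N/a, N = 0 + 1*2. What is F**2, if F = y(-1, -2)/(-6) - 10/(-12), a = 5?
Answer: 529/900 ≈ 0.58778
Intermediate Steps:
N = 2 (N = 0 + 2 = 2)
y(G, s) = 2/5
F = 23/30 (F = (2/5)/(-6) - 10/(-12) = (2/5)*(-1/6) - 10*(-1/12) = -1/15 + 5/6 = 23/30 ≈ 0.76667)
F**2 = (23/30)**2 = 529/900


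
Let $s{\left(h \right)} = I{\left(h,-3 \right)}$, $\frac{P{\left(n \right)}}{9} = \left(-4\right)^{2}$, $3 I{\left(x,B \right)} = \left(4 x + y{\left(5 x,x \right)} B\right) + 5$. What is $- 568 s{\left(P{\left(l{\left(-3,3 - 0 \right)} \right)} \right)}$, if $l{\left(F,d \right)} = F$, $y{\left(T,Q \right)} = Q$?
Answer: $- \frac{84632}{3} \approx -28211.0$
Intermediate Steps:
$I{\left(x,B \right)} = \frac{5}{3} + \frac{4 x}{3} + \frac{B x}{3}$ ($I{\left(x,B \right)} = \frac{\left(4 x + x B\right) + 5}{3} = \frac{\left(4 x + B x\right) + 5}{3} = \frac{5 + 4 x + B x}{3} = \frac{5}{3} + \frac{4 x}{3} + \frac{B x}{3}$)
$P{\left(n \right)} = 144$ ($P{\left(n \right)} = 9 \left(-4\right)^{2} = 9 \cdot 16 = 144$)
$s{\left(h \right)} = \frac{5}{3} + \frac{h}{3}$ ($s{\left(h \right)} = \frac{5}{3} + \frac{4 h}{3} + \frac{1}{3} \left(-3\right) h = \frac{5}{3} + \frac{4 h}{3} - h = \frac{5}{3} + \frac{h}{3}$)
$- 568 s{\left(P{\left(l{\left(-3,3 - 0 \right)} \right)} \right)} = - 568 \left(\frac{5}{3} + \frac{1}{3} \cdot 144\right) = - 568 \left(\frac{5}{3} + 48\right) = \left(-568\right) \frac{149}{3} = - \frac{84632}{3}$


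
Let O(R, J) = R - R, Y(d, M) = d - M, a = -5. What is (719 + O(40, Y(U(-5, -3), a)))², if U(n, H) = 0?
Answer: 516961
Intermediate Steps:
O(R, J) = 0
(719 + O(40, Y(U(-5, -3), a)))² = (719 + 0)² = 719² = 516961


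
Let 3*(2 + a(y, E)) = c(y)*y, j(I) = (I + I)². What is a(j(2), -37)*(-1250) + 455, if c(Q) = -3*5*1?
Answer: 102955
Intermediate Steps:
j(I) = 4*I² (j(I) = (2*I)² = 4*I²)
c(Q) = -15 (c(Q) = -15*1 = -15)
a(y, E) = -2 - 5*y (a(y, E) = -2 + (-15*y)/3 = -2 - 5*y)
a(j(2), -37)*(-1250) + 455 = (-2 - 20*2²)*(-1250) + 455 = (-2 - 20*4)*(-1250) + 455 = (-2 - 5*16)*(-1250) + 455 = (-2 - 80)*(-1250) + 455 = -82*(-1250) + 455 = 102500 + 455 = 102955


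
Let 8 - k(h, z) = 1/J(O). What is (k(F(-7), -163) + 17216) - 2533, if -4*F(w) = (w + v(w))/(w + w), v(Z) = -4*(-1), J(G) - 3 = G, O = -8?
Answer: 73456/5 ≈ 14691.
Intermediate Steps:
J(G) = 3 + G
v(Z) = 4
F(w) = -(4 + w)/(8*w) (F(w) = -(w + 4)/(4*(w + w)) = -(4 + w)/(4*(2*w)) = -(4 + w)*1/(2*w)/4 = -(4 + w)/(8*w))
k(h, z) = 41/5 (k(h, z) = 8 - 1/(3 - 8) = 8 - 1/(-5) = 8 - 1*(-⅕) = 8 + ⅕ = 41/5)
(k(F(-7), -163) + 17216) - 2533 = (41/5 + 17216) - 2533 = 86121/5 - 2533 = 73456/5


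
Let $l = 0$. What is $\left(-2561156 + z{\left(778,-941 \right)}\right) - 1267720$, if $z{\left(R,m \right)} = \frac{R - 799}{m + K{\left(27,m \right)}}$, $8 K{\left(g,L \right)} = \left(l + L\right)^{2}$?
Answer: $- \frac{1120524390332}{292651} \approx -3.8289 \cdot 10^{6}$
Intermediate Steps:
$K{\left(g,L \right)} = \frac{L^{2}}{8}$ ($K{\left(g,L \right)} = \frac{\left(0 + L\right)^{2}}{8} = \frac{L^{2}}{8}$)
$z{\left(R,m \right)} = \frac{-799 + R}{m + \frac{m^{2}}{8}}$ ($z{\left(R,m \right)} = \frac{R - 799}{m + \frac{m^{2}}{8}} = \frac{-799 + R}{m + \frac{m^{2}}{8}}$)
$\left(-2561156 + z{\left(778,-941 \right)}\right) - 1267720 = \left(-2561156 + \frac{8 \left(-799 + 778\right)}{\left(-941\right) \left(8 - 941\right)}\right) - 1267720 = \left(-2561156 + 8 \left(- \frac{1}{941}\right) \frac{1}{-933} \left(-21\right)\right) - 1267720 = \left(-2561156 + 8 \left(- \frac{1}{941}\right) \left(- \frac{1}{933}\right) \left(-21\right)\right) - 1267720 = \left(-2561156 - \frac{56}{292651}\right) - 1267720 = - \frac{749524864612}{292651} - 1267720 = - \frac{1120524390332}{292651}$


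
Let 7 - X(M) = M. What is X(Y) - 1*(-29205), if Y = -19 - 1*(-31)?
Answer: 29200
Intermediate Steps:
Y = 12 (Y = -19 + 31 = 12)
X(M) = 7 - M
X(Y) - 1*(-29205) = (7 - 1*12) - 1*(-29205) = (7 - 12) + 29205 = -5 + 29205 = 29200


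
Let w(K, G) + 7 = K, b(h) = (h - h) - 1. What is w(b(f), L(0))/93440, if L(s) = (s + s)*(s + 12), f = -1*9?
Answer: -1/11680 ≈ -8.5616e-5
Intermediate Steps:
f = -9
L(s) = 2*s*(12 + s) (L(s) = (2*s)*(12 + s) = 2*s*(12 + s))
b(h) = -1 (b(h) = 0 - 1 = -1)
w(K, G) = -7 + K
w(b(f), L(0))/93440 = (-7 - 1)/93440 = -8*1/93440 = -1/11680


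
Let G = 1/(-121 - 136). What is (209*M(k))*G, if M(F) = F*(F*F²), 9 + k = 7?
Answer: -3344/257 ≈ -13.012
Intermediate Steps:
k = -2 (k = -9 + 7 = -2)
G = -1/257 (G = 1/(-257) = -1/257 ≈ -0.0038911)
M(F) = F⁴ (M(F) = F*F³ = F⁴)
(209*M(k))*G = (209*(-2)⁴)*(-1/257) = (209*16)*(-1/257) = 3344*(-1/257) = -3344/257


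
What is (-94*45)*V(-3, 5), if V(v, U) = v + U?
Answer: -8460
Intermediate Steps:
V(v, U) = U + v
(-94*45)*V(-3, 5) = (-94*45)*(5 - 3) = -4230*2 = -8460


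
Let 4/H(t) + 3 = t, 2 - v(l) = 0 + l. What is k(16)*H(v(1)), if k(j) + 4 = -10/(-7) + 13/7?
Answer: 10/7 ≈ 1.4286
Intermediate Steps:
v(l) = 2 - l (v(l) = 2 - (0 + l) = 2 - l)
H(t) = 4/(-3 + t)
k(j) = -5/7 (k(j) = -4 + (-10/(-7) + 13/7) = -4 + (-10*(-⅐) + 13*(⅐)) = -4 + (10/7 + 13/7) = -4 + 23/7 = -5/7)
k(16)*H(v(1)) = -20/(7*(-3 + (2 - 1*1))) = -20/(7*(-3 + (2 - 1))) = -20/(7*(-3 + 1)) = -20/(7*(-2)) = -20*(-1)/(7*2) = -5/7*(-2) = 10/7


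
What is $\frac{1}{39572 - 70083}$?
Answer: $- \frac{1}{30511} \approx -3.2775 \cdot 10^{-5}$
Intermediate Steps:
$\frac{1}{39572 - 70083} = \frac{1}{-30511} = - \frac{1}{30511}$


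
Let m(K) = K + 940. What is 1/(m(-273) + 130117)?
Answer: 1/130784 ≈ 7.6462e-6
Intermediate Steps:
m(K) = 940 + K
1/(m(-273) + 130117) = 1/((940 - 273) + 130117) = 1/(667 + 130117) = 1/130784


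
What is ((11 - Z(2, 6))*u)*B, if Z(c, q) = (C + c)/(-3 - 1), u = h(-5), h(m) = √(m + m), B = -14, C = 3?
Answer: -343*I*√10/2 ≈ -542.33*I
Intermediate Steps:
h(m) = √2*√m (h(m) = √(2*m) = √2*√m)
u = I*√10 (u = √2*√(-5) = √2*(I*√5) = I*√10 ≈ 3.1623*I)
Z(c, q) = -¾ - c/4 (Z(c, q) = (3 + c)/(-3 - 1) = (3 + c)/(-4) = (3 + c)*(-¼) = -¾ - c/4)
((11 - Z(2, 6))*u)*B = ((11 - (-¾ - ¼*2))*(I*√10))*(-14) = ((11 - (-¾ - ½))*(I*√10))*(-14) = ((11 - 1*(-5/4))*(I*√10))*(-14) = ((11 + 5/4)*(I*√10))*(-14) = (49*(I*√10)/4)*(-14) = (49*I*√10/4)*(-14) = -343*I*√10/2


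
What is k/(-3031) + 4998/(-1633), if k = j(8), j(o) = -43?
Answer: -15078719/4949623 ≈ -3.0464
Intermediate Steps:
k = -43
k/(-3031) + 4998/(-1633) = -43/(-3031) + 4998/(-1633) = -43*(-1/3031) + 4998*(-1/1633) = 43/3031 - 4998/1633 = -15078719/4949623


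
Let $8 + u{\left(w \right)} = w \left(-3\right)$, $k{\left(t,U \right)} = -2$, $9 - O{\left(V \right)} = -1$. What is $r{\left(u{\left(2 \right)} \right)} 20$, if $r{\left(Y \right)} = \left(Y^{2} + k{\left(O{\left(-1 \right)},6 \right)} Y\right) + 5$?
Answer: $4580$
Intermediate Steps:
$O{\left(V \right)} = 10$ ($O{\left(V \right)} = 9 - -1 = 9 + 1 = 10$)
$u{\left(w \right)} = -8 - 3 w$ ($u{\left(w \right)} = -8 + w \left(-3\right) = -8 - 3 w$)
$r{\left(Y \right)} = 5 + Y^{2} - 2 Y$ ($r{\left(Y \right)} = \left(Y^{2} - 2 Y\right) + 5 = 5 + Y^{2} - 2 Y$)
$r{\left(u{\left(2 \right)} \right)} 20 = \left(5 + \left(-8 - 6\right)^{2} - 2 \left(-8 - 6\right)\right) 20 = \left(5 + \left(-14\right)^{2} - -28\right) 20 = \left(5 + 196 + 28\right) 20 = 229 \cdot 20 = 4580$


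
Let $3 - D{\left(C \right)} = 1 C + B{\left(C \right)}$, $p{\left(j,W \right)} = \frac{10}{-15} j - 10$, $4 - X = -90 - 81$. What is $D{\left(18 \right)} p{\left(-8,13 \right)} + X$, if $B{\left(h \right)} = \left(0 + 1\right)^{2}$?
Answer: $\frac{749}{3} \approx 249.67$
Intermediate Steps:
$X = 175$ ($X = 4 - \left(-90 - 81\right) = 4 - -171 = 4 + 171 = 175$)
$B{\left(h \right)} = 1$ ($B{\left(h \right)} = 1^{2} = 1$)
$p{\left(j,W \right)} = -10 - \frac{2 j}{3}$ ($p{\left(j,W \right)} = 10 \left(- \frac{1}{15}\right) j - 10 = - \frac{2 j}{3} - 10 = -10 - \frac{2 j}{3}$)
$D{\left(C \right)} = 2 - C$ ($D{\left(C \right)} = 3 - \left(1 C + 1\right) = 3 - \left(C + 1\right) = 3 - \left(1 + C\right) = 2 - C$)
$D{\left(18 \right)} p{\left(-8,13 \right)} + X = \left(2 - 18\right) \left(-10 - - \frac{16}{3}\right) + 175 = \left(2 - 18\right) \left(-10 + \frac{16}{3}\right) + 175 = \left(-16\right) \left(- \frac{14}{3}\right) + 175 = \frac{224}{3} + 175 = \frac{749}{3}$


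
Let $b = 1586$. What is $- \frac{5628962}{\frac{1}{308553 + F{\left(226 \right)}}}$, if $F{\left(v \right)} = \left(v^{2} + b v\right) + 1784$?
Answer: $-4052002666738$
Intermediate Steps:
$F{\left(v \right)} = 1784 + v^{2} + 1586 v$ ($F{\left(v \right)} = \left(v^{2} + 1586 v\right) + 1784 = 1784 + v^{2} + 1586 v$)
$- \frac{5628962}{\frac{1}{308553 + F{\left(226 \right)}}} = - \frac{5628962}{\frac{1}{308553 + \left(1784 + 226^{2} + 1586 \cdot 226\right)}} = - \frac{5628962}{\frac{1}{308553 + \left(1784 + 51076 + 358436\right)}} = - \frac{5628962}{\frac{1}{308553 + 411296}} = - \frac{5628962}{\frac{1}{719849}} = - 5628962 \frac{1}{\frac{1}{719849}} = \left(-5628962\right) 719849 = -4052002666738$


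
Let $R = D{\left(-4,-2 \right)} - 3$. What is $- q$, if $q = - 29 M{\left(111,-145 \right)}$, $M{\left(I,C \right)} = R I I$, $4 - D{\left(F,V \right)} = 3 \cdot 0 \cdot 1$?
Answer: $357309$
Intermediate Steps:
$D{\left(F,V \right)} = 4$ ($D{\left(F,V \right)} = 4 - 3 \cdot 0 \cdot 1 = 4 - 0 \cdot 1 = 4 - 0 = 4 + 0 = 4$)
$R = 1$ ($R = 4 - 3 = 1$)
$M{\left(I,C \right)} = I^{2}$ ($M{\left(I,C \right)} = 1 I I = I I = I^{2}$)
$q = -357309$ ($q = - 29 \cdot 111^{2} = \left(-29\right) 12321 = -357309$)
$- q = \left(-1\right) \left(-357309\right) = 357309$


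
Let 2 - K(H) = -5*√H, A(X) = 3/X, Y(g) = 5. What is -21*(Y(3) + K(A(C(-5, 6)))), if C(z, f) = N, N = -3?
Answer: -147 - 105*I ≈ -147.0 - 105.0*I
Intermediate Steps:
C(z, f) = -3
K(H) = 2 + 5*√H (K(H) = 2 - (-5)*√H = 2 + 5*√H)
-21*(Y(3) + K(A(C(-5, 6)))) = -21*(5 + (2 + 5*√(3/(-3)))) = -21*(5 + (2 + 5*√(3*(-⅓)))) = -21*(5 + (2 + 5*√(-1))) = -21*(5 + (2 + 5*I)) = -21*(7 + 5*I) = -147 - 105*I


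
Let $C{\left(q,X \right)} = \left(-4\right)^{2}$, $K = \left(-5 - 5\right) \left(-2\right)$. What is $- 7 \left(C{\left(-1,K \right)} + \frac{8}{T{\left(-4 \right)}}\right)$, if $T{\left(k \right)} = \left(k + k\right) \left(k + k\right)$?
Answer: $- \frac{903}{8} \approx -112.88$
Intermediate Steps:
$K = 20$ ($K = \left(-10\right) \left(-2\right) = 20$)
$C{\left(q,X \right)} = 16$
$T{\left(k \right)} = 4 k^{2}$ ($T{\left(k \right)} = 2 k 2 k = 4 k^{2}$)
$- 7 \left(C{\left(-1,K \right)} + \frac{8}{T{\left(-4 \right)}}\right) = - 7 \left(16 + \frac{8}{4 \left(-4\right)^{2}}\right) = - 7 \left(16 + \frac{8}{4 \cdot 16}\right) = - 7 \left(16 + \frac{8}{64}\right) = - 7 \left(16 + 8 \cdot \frac{1}{64}\right) = - 7 \left(16 + \frac{1}{8}\right) = \left(-7\right) \frac{129}{8} = - \frac{903}{8}$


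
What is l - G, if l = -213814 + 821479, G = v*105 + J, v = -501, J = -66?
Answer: 660336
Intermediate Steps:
G = -52671 (G = -501*105 - 66 = -52605 - 66 = -52671)
l = 607665
l - G = 607665 - 1*(-52671) = 607665 + 52671 = 660336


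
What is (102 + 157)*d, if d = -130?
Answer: -33670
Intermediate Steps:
(102 + 157)*d = (102 + 157)*(-130) = 259*(-130) = -33670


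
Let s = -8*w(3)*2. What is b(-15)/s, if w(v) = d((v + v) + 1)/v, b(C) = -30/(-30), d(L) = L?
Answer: -3/112 ≈ -0.026786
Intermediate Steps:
b(C) = 1 (b(C) = -30*(-1/30) = 1)
w(v) = (1 + 2*v)/v (w(v) = ((v + v) + 1)/v = (2*v + 1)/v = (1 + 2*v)/v)
s = -112/3 (s = -8*(2 + 1/3)*2 = -8*(2 + ⅓)*2 = -8*7/3*2 = -56/3*2 = -112/3 ≈ -37.333)
b(-15)/s = 1/(-112/3) = 1*(-3/112) = -3/112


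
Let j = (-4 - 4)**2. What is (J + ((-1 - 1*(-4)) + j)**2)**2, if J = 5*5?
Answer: 20376196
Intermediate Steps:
j = 64 (j = (-8)**2 = 64)
J = 25
(J + ((-1 - 1*(-4)) + j)**2)**2 = (25 + ((-1 - 1*(-4)) + 64)**2)**2 = (25 + ((-1 + 4) + 64)**2)**2 = (25 + (3 + 64)**2)**2 = (25 + 67**2)**2 = (25 + 4489)**2 = 4514**2 = 20376196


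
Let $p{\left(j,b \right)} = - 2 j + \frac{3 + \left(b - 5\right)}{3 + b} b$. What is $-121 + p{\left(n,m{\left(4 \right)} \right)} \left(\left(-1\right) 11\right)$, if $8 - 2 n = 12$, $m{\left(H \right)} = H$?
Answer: $- \frac{1243}{7} \approx -177.57$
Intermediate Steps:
$n = -2$ ($n = 4 - 6 = -2$)
$p{\left(j,b \right)} = - 2 j + \frac{b \left(-2 + b\right)}{3 + b}$ ($p{\left(j,b \right)} = - 2 j + \frac{3 + \left(b - 5\right)}{3 + b} b = - 2 j + \frac{3 + \left(-5 + b\right)}{3 + b} b = - 2 j + \frac{-2 + b}{3 + b} b = - 2 j + \frac{b \left(-2 + b\right)}{3 + b}$)
$-121 + p{\left(n,m{\left(4 \right)} \right)} \left(\left(-1\right) 11\right) = -121 + \frac{4^{2} - -12 - 8 - 8 \left(-2\right)}{3 + 4} \left(\left(-1\right) 11\right) = -121 + \frac{16 + 12 - 8 + 16}{7} \left(-11\right) = -121 + \frac{1}{7} \cdot 36 \left(-11\right) = -121 + \frac{36}{7} \left(-11\right) = -121 - \frac{396}{7} = - \frac{1243}{7}$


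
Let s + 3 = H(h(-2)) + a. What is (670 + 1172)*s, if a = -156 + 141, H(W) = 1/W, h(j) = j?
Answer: -34077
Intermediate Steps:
a = -15
s = -37/2 (s = -3 + (1/(-2) - 15) = -3 + (-½ - 15) = -3 - 31/2 = -37/2 ≈ -18.500)
(670 + 1172)*s = (670 + 1172)*(-37/2) = 1842*(-37/2) = -34077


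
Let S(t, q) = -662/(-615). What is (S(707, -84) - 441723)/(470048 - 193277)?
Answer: -271658983/170214165 ≈ -1.5960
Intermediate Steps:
S(t, q) = 662/615 (S(t, q) = -662*(-1/615) = 662/615)
(S(707, -84) - 441723)/(470048 - 193277) = (662/615 - 441723)/(470048 - 193277) = -271658983/615/276771 = -271658983/615*1/276771 = -271658983/170214165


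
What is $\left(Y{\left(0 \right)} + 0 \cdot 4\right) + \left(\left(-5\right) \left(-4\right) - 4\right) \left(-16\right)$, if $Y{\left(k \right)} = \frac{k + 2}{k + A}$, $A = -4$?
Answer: $- \frac{513}{2} \approx -256.5$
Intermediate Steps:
$Y{\left(k \right)} = \frac{2 + k}{-4 + k}$ ($Y{\left(k \right)} = \frac{k + 2}{k - 4} = \frac{2 + k}{-4 + k}$)
$\left(Y{\left(0 \right)} + 0 \cdot 4\right) + \left(\left(-5\right) \left(-4\right) - 4\right) \left(-16\right) = \left(\frac{2 + 0}{-4 + 0} + 0 \cdot 4\right) + \left(\left(-5\right) \left(-4\right) - 4\right) \left(-16\right) = \left(\frac{1}{-4} \cdot 2 + 0\right) + \left(20 - 4\right) \left(-16\right) = \left(\left(- \frac{1}{4}\right) 2 + 0\right) + 16 \left(-16\right) = \left(- \frac{1}{2} + 0\right) - 256 = - \frac{1}{2} - 256 = - \frac{513}{2}$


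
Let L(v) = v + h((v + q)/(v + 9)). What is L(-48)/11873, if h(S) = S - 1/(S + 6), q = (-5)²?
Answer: -476714/119003079 ≈ -0.0040059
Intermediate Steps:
q = 25
h(S) = S - 1/(6 + S)
L(v) = v + (-1 + (25 + v)²/(9 + v)² + 6*(25 + v)/(9 + v))/(6 + (25 + v)/(9 + v)) (L(v) = v + (-1 + ((v + 25)/(v + 9))² + 6*((v + 25)/(v + 9)))/(6 + (v + 25)/(v + 9)) = v + (-1 + ((25 + v)/(9 + v))² + 6*((25 + v)/(9 + v)))/(6 + (25 + v)/(9 + v)) = v + (-1 + (25 + v)²/(9 + v)² + 6*(25 + v)/(9 + v))/(6 + (25 + v)/(9 + v)))
L(-48)/11873 = ((1894 + 7*(-48)³ + 148*(-48)² + 947*(-48))/(711 + 7*(-48)² + 142*(-48)))/11873 = ((1894 + 7*(-110592) + 148*2304 - 45456)/(711 + 7*2304 - 6816))*(1/11873) = ((1894 - 774144 + 340992 - 45456)/(711 + 16128 - 6816))*(1/11873) = (-476714/10023)*(1/11873) = ((1/10023)*(-476714))*(1/11873) = -476714/10023*1/11873 = -476714/119003079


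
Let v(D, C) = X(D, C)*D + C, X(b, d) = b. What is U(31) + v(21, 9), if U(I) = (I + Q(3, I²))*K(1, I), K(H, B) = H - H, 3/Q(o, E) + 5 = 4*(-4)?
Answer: 450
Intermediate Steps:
Q(o, E) = -⅐ (Q(o, E) = 3/(-5 + 4*(-4)) = 3/(-5 - 16) = 3/(-21) = 3*(-1/21) = -⅐)
K(H, B) = 0
v(D, C) = C + D² (v(D, C) = D*D + C = D² + C = C + D²)
U(I) = 0 (U(I) = (I - ⅐)*0 = (-⅐ + I)*0 = 0)
U(31) + v(21, 9) = 0 + (9 + 21²) = 0 + (9 + 441) = 0 + 450 = 450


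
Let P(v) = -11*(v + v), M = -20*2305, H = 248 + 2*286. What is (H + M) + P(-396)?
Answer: -36568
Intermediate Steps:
H = 820 (H = 248 + 572 = 820)
M = -46100 (M = -2*23050 = -46100)
P(v) = -22*v
(H + M) + P(-396) = (820 - 46100) - 22*(-396) = -45280 + 8712 = -36568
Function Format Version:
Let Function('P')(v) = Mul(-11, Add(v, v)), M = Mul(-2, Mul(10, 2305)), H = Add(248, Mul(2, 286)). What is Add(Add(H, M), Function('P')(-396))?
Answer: -36568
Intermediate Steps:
H = 820 (H = Add(248, 572) = 820)
M = -46100 (M = Mul(-2, 23050) = -46100)
Function('P')(v) = Mul(-22, v) (Function('P')(v) = Mul(-11, Mul(2, v)) = Mul(-22, v))
Add(Add(H, M), Function('P')(-396)) = Add(Add(820, -46100), Mul(-22, -396)) = Add(-45280, 8712) = -36568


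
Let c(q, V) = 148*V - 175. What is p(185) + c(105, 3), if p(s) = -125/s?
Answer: 9928/37 ≈ 268.32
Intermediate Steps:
c(q, V) = -175 + 148*V
p(185) + c(105, 3) = -125/185 + (-175 + 148*3) = -125*1/185 + (-175 + 444) = -25/37 + 269 = 9928/37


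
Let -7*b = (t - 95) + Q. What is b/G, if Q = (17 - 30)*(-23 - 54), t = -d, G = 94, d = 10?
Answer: -64/47 ≈ -1.3617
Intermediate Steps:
t = -10 (t = -1*10 = -10)
Q = 1001 (Q = -13*(-77) = 1001)
b = -128 (b = -((-10 - 95) + 1001)/7 = -(-105 + 1001)/7 = -⅐*896 = -128)
b/G = -128/94 = (1/94)*(-128) = -64/47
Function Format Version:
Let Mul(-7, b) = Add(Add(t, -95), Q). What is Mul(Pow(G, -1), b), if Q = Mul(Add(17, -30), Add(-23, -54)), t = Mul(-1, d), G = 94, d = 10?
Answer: Rational(-64, 47) ≈ -1.3617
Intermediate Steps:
t = -10 (t = Mul(-1, 10) = -10)
Q = 1001 (Q = Mul(-13, -77) = 1001)
b = -128 (b = Mul(Rational(-1, 7), Add(Add(-10, -95), 1001)) = Mul(Rational(-1, 7), Add(-105, 1001)) = Mul(Rational(-1, 7), 896) = -128)
Mul(Pow(G, -1), b) = Mul(Pow(94, -1), -128) = Mul(Rational(1, 94), -128) = Rational(-64, 47)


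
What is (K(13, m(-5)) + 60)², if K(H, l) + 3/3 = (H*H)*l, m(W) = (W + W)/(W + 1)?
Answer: 927369/4 ≈ 2.3184e+5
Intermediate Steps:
m(W) = 2*W/(1 + W) (m(W) = (2*W)/(1 + W) = 2*W/(1 + W))
K(H, l) = -1 + l*H² (K(H, l) = -1 + (H*H)*l = -1 + H²*l = -1 + l*H²)
(K(13, m(-5)) + 60)² = ((-1 + (2*(-5)/(1 - 5))*13²) + 60)² = ((-1 + (2*(-5)/(-4))*169) + 60)² = ((-1 + (2*(-5)*(-¼))*169) + 60)² = ((-1 + (5/2)*169) + 60)² = ((-1 + 845/2) + 60)² = (843/2 + 60)² = (963/2)² = 927369/4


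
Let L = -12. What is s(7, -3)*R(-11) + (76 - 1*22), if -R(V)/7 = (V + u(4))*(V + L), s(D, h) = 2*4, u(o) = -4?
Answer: -19266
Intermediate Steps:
s(D, h) = 8
R(V) = -7*(-12 + V)*(-4 + V) (R(V) = -7*(V - 4)*(V - 12) = -7*(-4 + V)*(-12 + V) = -7*(-12 + V)*(-4 + V))
s(7, -3)*R(-11) + (76 - 1*22) = 8*(-336 - 7*(-11)² + 112*(-11)) + (76 - 1*22) = 8*(-336 - 7*121 - 1232) + (76 - 22) = 8*(-336 - 847 - 1232) + 54 = 8*(-2415) + 54 = -19320 + 54 = -19266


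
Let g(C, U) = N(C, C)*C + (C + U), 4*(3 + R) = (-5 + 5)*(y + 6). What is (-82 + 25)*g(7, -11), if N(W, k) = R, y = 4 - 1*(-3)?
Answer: 1425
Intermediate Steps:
y = 7 (y = 4 + 3 = 7)
R = -3 (R = -3 + ((-5 + 5)*(7 + 6))/4 = -3 + (0*13)/4 = -3 + (1/4)*0 = -3 + 0 = -3)
N(W, k) = -3
g(C, U) = U - 2*C (g(C, U) = -3*C + (C + U) = U - 2*C)
(-82 + 25)*g(7, -11) = (-82 + 25)*(-11 - 2*7) = -57*(-11 - 14) = -57*(-25) = 1425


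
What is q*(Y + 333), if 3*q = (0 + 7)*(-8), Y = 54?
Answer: -7224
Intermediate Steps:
q = -56/3 (q = ((0 + 7)*(-8))/3 = (7*(-8))/3 = (⅓)*(-56) = -56/3 ≈ -18.667)
q*(Y + 333) = -56*(54 + 333)/3 = -56/3*387 = -7224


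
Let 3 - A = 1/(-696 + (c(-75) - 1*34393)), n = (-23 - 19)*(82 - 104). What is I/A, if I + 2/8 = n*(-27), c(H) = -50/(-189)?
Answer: -661804323403/79582008 ≈ -8316.0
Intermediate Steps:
c(H) = 50/189 (c(H) = -50*(-1/189) = 50/189)
n = 924 (n = -42*(-22) = 924)
A = 19895502/6631771 (A = 3 - 1/(-696 + (50/189 - 1*34393)) = 3 - 1/(-696 + (50/189 - 34393)) = 3 - 1/(-696 - 6500227/189) = 3 - 1/(-6631771/189) = 3 - 1*(-189/6631771) = 3 + 189/6631771 = 19895502/6631771 ≈ 3.0000)
I = -99793/4 (I = -1/4 + 924*(-27) = -1/4 - 24948 = -99793/4 ≈ -24948.)
I/A = -99793/(4*19895502/6631771) = -99793/4*6631771/19895502 = -661804323403/79582008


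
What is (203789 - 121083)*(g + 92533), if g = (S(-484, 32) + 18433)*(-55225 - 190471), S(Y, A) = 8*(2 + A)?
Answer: -380087923763782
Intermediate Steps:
S(Y, A) = 16 + 8*A
g = -4595743680 (g = ((16 + 8*32) + 18433)*(-55225 - 190471) = ((16 + 256) + 18433)*(-245696) = (272 + 18433)*(-245696) = 18705*(-245696) = -4595743680)
(203789 - 121083)*(g + 92533) = (203789 - 121083)*(-4595743680 + 92533) = 82706*(-4595651147) = -380087923763782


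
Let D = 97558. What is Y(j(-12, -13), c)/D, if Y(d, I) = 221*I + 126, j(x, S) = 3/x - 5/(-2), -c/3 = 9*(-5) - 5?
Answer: 16638/48779 ≈ 0.34109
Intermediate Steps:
c = 150 (c = -3*(9*(-5) - 5) = -3*(-45 - 5) = -3*(-50) = 150)
j(x, S) = 5/2 + 3/x (j(x, S) = 3/x - 5*(-1/2) = 3/x + 5/2 = 5/2 + 3/x)
Y(d, I) = 126 + 221*I
Y(j(-12, -13), c)/D = (126 + 221*150)/97558 = (126 + 33150)*(1/97558) = 33276*(1/97558) = 16638/48779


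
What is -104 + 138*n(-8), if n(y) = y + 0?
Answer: -1208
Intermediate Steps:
n(y) = y
-104 + 138*n(-8) = -104 + 138*(-8) = -104 - 1104 = -1208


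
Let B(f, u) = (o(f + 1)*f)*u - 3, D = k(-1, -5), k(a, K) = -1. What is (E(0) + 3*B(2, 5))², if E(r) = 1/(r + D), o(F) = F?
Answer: 6400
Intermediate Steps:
D = -1
E(r) = 1/(-1 + r) (E(r) = 1/(r - 1) = 1/(-1 + r))
B(f, u) = -3 + f*u*(1 + f) (B(f, u) = ((f + 1)*f)*u - 3 = ((1 + f)*f)*u - 3 = (f*(1 + f))*u - 3 = f*u*(1 + f) - 3 = -3 + f*u*(1 + f))
(E(0) + 3*B(2, 5))² = (1/(-1 + 0) + 3*(-3 + 2*5*(1 + 2)))² = (1/(-1) + 3*(-3 + 2*5*3))² = (-1 + 3*(-3 + 30))² = (-1 + 3*27)² = (-1 + 81)² = 80² = 6400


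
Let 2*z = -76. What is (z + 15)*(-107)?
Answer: 2461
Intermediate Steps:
z = -38 (z = (½)*(-76) = -38)
(z + 15)*(-107) = (-38 + 15)*(-107) = -23*(-107) = 2461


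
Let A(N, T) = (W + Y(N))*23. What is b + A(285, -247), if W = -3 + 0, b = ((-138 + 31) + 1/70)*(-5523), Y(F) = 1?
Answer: 5908361/10 ≈ 5.9084e+5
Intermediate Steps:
b = 5908821/10 (b = (-107 + 1/70)*(-5523) = -7489/70*(-5523) = 5908821/10 ≈ 5.9088e+5)
W = -3
A(N, T) = -46 (A(N, T) = (-3 + 1)*23 = -2*23 = -46)
b + A(285, -247) = 5908821/10 - 46 = 5908361/10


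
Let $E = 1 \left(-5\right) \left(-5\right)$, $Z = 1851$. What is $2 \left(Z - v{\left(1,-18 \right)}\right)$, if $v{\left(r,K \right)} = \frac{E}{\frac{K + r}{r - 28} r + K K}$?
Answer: $\frac{6489336}{1753} \approx 3701.8$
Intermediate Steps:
$E = 25$ ($E = \left(-5\right) \left(-5\right) = 25$)
$v{\left(r,K \right)} = \frac{25}{K^{2} + \frac{r \left(K + r\right)}{-28 + r}}$ ($v{\left(r,K \right)} = \frac{25}{\frac{K + r}{r - 28} r + K K} = \frac{25}{\frac{K + r}{-28 + r} r + K^{2}} = \frac{25}{\frac{r \left(K + r\right)}{-28 + r} + K^{2}} = \frac{25}{K^{2} + \frac{r \left(K + r\right)}{-28 + r}}$)
$2 \left(Z - v{\left(1,-18 \right)}\right) = 2 \left(1851 - \frac{25 \left(-28 + 1\right)}{1^{2} - 28 \left(-18\right)^{2} - 18 + 1 \left(-18\right)^{2}}\right) = 2 \left(1851 - 25 \frac{1}{1 - 9072 - 18 + 1 \cdot 324} \left(-27\right)\right) = 2 \left(1851 - 25 \frac{1}{1 - 9072 - 18 + 324} \left(-27\right)\right) = 2 \left(1851 - 25 \frac{1}{-8765} \left(-27\right)\right) = 2 \left(1851 - 25 \left(- \frac{1}{8765}\right) \left(-27\right)\right) = 2 \left(1851 - \frac{135}{1753}\right) = 2 \cdot \frac{3244668}{1753} = \frac{6489336}{1753}$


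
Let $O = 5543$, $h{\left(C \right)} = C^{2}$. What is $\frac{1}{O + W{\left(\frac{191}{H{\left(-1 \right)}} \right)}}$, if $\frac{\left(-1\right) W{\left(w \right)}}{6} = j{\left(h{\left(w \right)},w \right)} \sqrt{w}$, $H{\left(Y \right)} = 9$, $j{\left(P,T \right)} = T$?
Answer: $\frac{448983}{2460841285} + \frac{3438 \sqrt{191}}{2460841285} \approx 0.00020176$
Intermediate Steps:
$W{\left(w \right)} = - 6 w^{\frac{3}{2}}$ ($W{\left(w \right)} = - 6 w \sqrt{w} = - 6 w^{\frac{3}{2}}$)
$\frac{1}{O + W{\left(\frac{191}{H{\left(-1 \right)}} \right)}} = \frac{1}{5543 - 6 \left(\frac{191}{9}\right)^{\frac{3}{2}}} = \frac{1}{5543 - 6 \frac{191 \sqrt{191}}{27}} = \frac{1}{5543 - \frac{382 \sqrt{191}}{9}}$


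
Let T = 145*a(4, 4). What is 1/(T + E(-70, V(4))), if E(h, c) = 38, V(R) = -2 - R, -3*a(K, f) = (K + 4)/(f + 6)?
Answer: -3/2 ≈ -1.5000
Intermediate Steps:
a(K, f) = -(4 + K)/(3*(6 + f)) (a(K, f) = -(K + 4)/(3*(f + 6)) = -(4 + K)/(3*(6 + f)))
T = -116/3 (T = 145*((-4 - 1*4)/(3*(6 + 4))) = 145*((⅓)*(-4 - 4)/10) = 145*((⅓)*(⅒)*(-8)) = 145*(-4/15) = -116/3 ≈ -38.667)
1/(T + E(-70, V(4))) = 1/(-116/3 + 38) = 1/(-⅔) = -3/2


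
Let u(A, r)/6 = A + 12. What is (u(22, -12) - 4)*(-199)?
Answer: -39800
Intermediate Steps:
u(A, r) = 72 + 6*A (u(A, r) = 6*(A + 12) = 6*(12 + A) = 72 + 6*A)
(u(22, -12) - 4)*(-199) = ((72 + 6*22) - 4)*(-199) = ((72 + 132) - 4)*(-199) = (204 - 4)*(-199) = 200*(-199) = -39800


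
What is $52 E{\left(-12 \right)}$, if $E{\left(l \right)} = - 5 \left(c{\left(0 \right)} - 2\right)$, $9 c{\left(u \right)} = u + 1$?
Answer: $\frac{4420}{9} \approx 491.11$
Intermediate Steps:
$c{\left(u \right)} = \frac{1}{9} + \frac{u}{9}$ ($c{\left(u \right)} = \frac{u + 1}{9} = \frac{1 + u}{9} = \frac{1}{9} + \frac{u}{9}$)
$E{\left(l \right)} = \frac{85}{9}$ ($E{\left(l \right)} = - 5 \left(\left(\frac{1}{9} + \frac{1}{9} \cdot 0\right) - 2\right) = - 5 \left(\left(\frac{1}{9} + 0\right) - 2\right) = - 5 \left(\frac{1}{9} - 2\right) = \left(-5\right) \left(- \frac{17}{9}\right) = \frac{85}{9}$)
$52 E{\left(-12 \right)} = 52 \cdot \frac{85}{9} = \frac{4420}{9}$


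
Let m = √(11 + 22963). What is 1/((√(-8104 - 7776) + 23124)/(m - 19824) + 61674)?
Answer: (19824 - √22974)/(2*(611301126 - 30837*√22974 - I*√3970)) ≈ 1.6215e-5 + 1.6841e-12*I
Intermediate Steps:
m = √22974 ≈ 151.57
1/((√(-8104 - 7776) + 23124)/(m - 19824) + 61674) = 1/((√(-8104 - 7776) + 23124)/(√22974 - 19824) + 61674) = 1/((√(-15880) + 23124)/(-19824 + √22974) + 61674) = 1/((2*I*√3970 + 23124)/(-19824 + √22974) + 61674) = 1/((23124 + 2*I*√3970)/(-19824 + √22974) + 61674) = 1/(61674 + (23124 + 2*I*√3970)/(-19824 + √22974))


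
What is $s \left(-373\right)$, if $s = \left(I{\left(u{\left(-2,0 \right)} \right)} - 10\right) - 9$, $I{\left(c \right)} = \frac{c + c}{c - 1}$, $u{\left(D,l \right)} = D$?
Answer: $\frac{19769}{3} \approx 6589.7$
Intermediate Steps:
$I{\left(c \right)} = \frac{2 c}{-1 + c}$
$s = - \frac{53}{3}$ ($s = \left(2 \left(-2\right) \frac{1}{-1 - 2} - 10\right) - 9 = \left(2 \left(-2\right) \frac{1}{-3} - 10\right) - 9 = \left(2 \left(-2\right) \left(- \frac{1}{3}\right) - 10\right) - 9 = \left(\frac{4}{3} - 10\right) - 9 = - \frac{26}{3} - 9 = - \frac{53}{3} \approx -17.667$)
$s \left(-373\right) = \left(- \frac{53}{3}\right) \left(-373\right) = \frac{19769}{3}$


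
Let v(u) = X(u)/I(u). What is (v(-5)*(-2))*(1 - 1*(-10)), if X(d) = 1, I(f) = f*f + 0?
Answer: -22/25 ≈ -0.88000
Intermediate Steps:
I(f) = f**2 (I(f) = f**2 + 0 = f**2)
v(u) = u**(-2) (v(u) = 1/u**2 = u**(-2))
(v(-5)*(-2))*(1 - 1*(-10)) = (-2/(-5)**2)*(1 - 1*(-10)) = ((1/25)*(-2))*(1 + 10) = -2/25*11 = -22/25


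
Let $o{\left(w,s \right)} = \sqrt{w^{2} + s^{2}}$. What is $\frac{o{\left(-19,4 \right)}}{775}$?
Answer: $\frac{\sqrt{377}}{775} \approx 0.025054$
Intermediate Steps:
$o{\left(w,s \right)} = \sqrt{s^{2} + w^{2}}$
$\frac{o{\left(-19,4 \right)}}{775} = \frac{\sqrt{4^{2} + \left(-19\right)^{2}}}{775} = \sqrt{16 + 361} \cdot \frac{1}{775} = \sqrt{377} \cdot \frac{1}{775} = \frac{\sqrt{377}}{775}$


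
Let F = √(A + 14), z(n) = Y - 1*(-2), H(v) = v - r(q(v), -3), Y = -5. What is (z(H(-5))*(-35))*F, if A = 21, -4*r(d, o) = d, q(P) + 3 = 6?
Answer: 105*√35 ≈ 621.19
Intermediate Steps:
q(P) = 3 (q(P) = -3 + 6 = 3)
r(d, o) = -d/4
H(v) = ¾ + v (H(v) = v - (-1)*3/4 = v - 1*(-¾) = v + ¾ = ¾ + v)
z(n) = -3 (z(n) = -5 - 1*(-2) = -5 + 2 = -3)
F = √35 (F = √(21 + 14) = √35 ≈ 5.9161)
(z(H(-5))*(-35))*F = (-3*(-35))*√35 = 105*√35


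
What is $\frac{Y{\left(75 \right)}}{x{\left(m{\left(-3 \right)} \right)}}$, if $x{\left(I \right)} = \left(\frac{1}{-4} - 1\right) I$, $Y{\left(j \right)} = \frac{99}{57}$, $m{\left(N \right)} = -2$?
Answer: $\frac{66}{95} \approx 0.69474$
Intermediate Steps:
$Y{\left(j \right)} = \frac{33}{19}$ ($Y{\left(j \right)} = 99 \cdot \frac{1}{57} = \frac{33}{19}$)
$x{\left(I \right)} = - \frac{5 I}{4}$ ($x{\left(I \right)} = \left(- \frac{1}{4} - 1\right) I = - \frac{5 I}{4}$)
$\frac{Y{\left(75 \right)}}{x{\left(m{\left(-3 \right)} \right)}} = \frac{33}{19 \left(\left(- \frac{5}{4}\right) \left(-2\right)\right)} = \frac{33}{19 \cdot \frac{5}{2}} = \frac{33}{19} \cdot \frac{2}{5} = \frac{66}{95}$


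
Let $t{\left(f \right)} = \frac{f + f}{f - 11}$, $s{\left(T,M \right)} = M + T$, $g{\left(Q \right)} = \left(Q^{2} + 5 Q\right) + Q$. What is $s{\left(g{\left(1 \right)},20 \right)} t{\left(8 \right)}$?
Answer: $-144$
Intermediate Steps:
$g{\left(Q \right)} = Q^{2} + 6 Q$
$t{\left(f \right)} = \frac{2 f}{-11 + f}$
$s{\left(g{\left(1 \right)},20 \right)} t{\left(8 \right)} = \left(20 + 1 \left(6 + 1\right)\right) 2 \cdot 8 \frac{1}{-11 + 8} = \left(20 + 1 \cdot 7\right) 2 \cdot 8 \frac{1}{-3} = \left(20 + 7\right) 2 \cdot 8 \left(- \frac{1}{3}\right) = 27 \left(- \frac{16}{3}\right) = -144$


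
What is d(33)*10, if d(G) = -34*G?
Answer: -11220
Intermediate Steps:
d(33)*10 = -34*33*10 = -1122*10 = -11220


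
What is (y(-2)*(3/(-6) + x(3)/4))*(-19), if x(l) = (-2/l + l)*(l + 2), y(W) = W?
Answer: 551/6 ≈ 91.833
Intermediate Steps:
x(l) = (2 + l)*(l - 2/l) (x(l) = (l - 2/l)*(2 + l) = (2 + l)*(l - 2/l))
(y(-2)*(3/(-6) + x(3)/4))*(-19) = -2*(3/(-6) + (-2 + 3² - 4/3 + 2*3)/4)*(-19) = -2*(3*(-⅙) + (-2 + 9 - 4*⅓ + 6)*(¼))*(-19) = -2*(-½ + (-2 + 9 - 4/3 + 6)*(¼))*(-19) = -2*(-½ + (35/3)*(¼))*(-19) = -2*(-½ + 35/12)*(-19) = -2*29/12*(-19) = -29/6*(-19) = 551/6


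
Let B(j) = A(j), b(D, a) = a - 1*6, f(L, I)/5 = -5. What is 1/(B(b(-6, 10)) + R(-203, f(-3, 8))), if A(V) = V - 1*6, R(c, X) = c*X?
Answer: 1/5073 ≈ 0.00019712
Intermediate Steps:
f(L, I) = -25 (f(L, I) = 5*(-5) = -25)
R(c, X) = X*c
b(D, a) = -6 + a (b(D, a) = a - 6 = -6 + a)
A(V) = -6 + V (A(V) = V - 6 = -6 + V)
B(j) = -6 + j
1/(B(b(-6, 10)) + R(-203, f(-3, 8))) = 1/((-6 + (-6 + 10)) - 25*(-203)) = 1/((-6 + 4) + 5075) = 1/(-2 + 5075) = 1/5073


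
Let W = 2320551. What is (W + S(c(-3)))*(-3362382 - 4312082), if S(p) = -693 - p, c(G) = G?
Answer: -17803689729504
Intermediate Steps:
(W + S(c(-3)))*(-3362382 - 4312082) = (2320551 + (-693 - 1*(-3)))*(-3362382 - 4312082) = (2320551 + (-693 + 3))*(-7674464) = (2320551 - 690)*(-7674464) = 2319861*(-7674464) = -17803689729504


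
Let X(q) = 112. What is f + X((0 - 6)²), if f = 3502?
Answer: 3614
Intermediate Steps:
f + X((0 - 6)²) = 3502 + 112 = 3614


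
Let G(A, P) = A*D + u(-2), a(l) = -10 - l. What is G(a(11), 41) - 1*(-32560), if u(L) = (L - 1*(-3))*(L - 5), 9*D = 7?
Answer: 97610/3 ≈ 32537.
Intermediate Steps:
D = 7/9 (D = (1/9)*7 = 7/9 ≈ 0.77778)
u(L) = (-5 + L)*(3 + L) (u(L) = (L + 3)*(-5 + L) = (3 + L)*(-5 + L) = (-5 + L)*(3 + L))
G(A, P) = -7 + 7*A/9 (G(A, P) = A*(7/9) + (-15 + (-2)**2 - 2*(-2)) = 7*A/9 + (-15 + 4 + 4) = 7*A/9 - 7 = -7 + 7*A/9)
G(a(11), 41) - 1*(-32560) = (-7 + 7*(-10 - 1*11)/9) - 1*(-32560) = (-7 + 7*(-10 - 11)/9) + 32560 = (-7 + (7/9)*(-21)) + 32560 = (-7 - 49/3) + 32560 = -70/3 + 32560 = 97610/3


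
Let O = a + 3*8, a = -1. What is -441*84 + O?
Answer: -37021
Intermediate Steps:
O = 23 (O = -1 + 3*8 = -1 + 24 = 23)
-441*84 + O = -441*84 + 23 = -37044 + 23 = -37021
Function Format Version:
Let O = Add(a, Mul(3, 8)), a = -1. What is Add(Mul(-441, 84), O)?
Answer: -37021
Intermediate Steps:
O = 23 (O = Add(-1, Mul(3, 8)) = Add(-1, 24) = 23)
Add(Mul(-441, 84), O) = Add(Mul(-441, 84), 23) = Add(-37044, 23) = -37021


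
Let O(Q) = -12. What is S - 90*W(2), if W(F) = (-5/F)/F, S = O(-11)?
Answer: 201/2 ≈ 100.50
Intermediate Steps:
S = -12
W(F) = -5/F**2
S - 90*W(2) = -12 - (-450)/2**2 = -12 - (-450)/4 = -12 - 90*(-5/4) = -12 + 225/2 = 201/2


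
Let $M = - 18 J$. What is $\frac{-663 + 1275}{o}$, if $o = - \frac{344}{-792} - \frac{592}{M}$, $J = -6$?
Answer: $- \frac{181764}{1499} \approx -121.26$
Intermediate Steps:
$M = 108$ ($M = \left(-18\right) \left(-6\right) = 108$)
$o = - \frac{1499}{297}$ ($o = - \frac{344}{-792} - \frac{592}{108} = \left(-344\right) \left(- \frac{1}{792}\right) - \frac{148}{27} = \frac{43}{99} - \frac{148}{27} = - \frac{1499}{297} \approx -5.0471$)
$\frac{-663 + 1275}{o} = \frac{-663 + 1275}{- \frac{1499}{297}} = 612 \left(- \frac{297}{1499}\right) = - \frac{181764}{1499}$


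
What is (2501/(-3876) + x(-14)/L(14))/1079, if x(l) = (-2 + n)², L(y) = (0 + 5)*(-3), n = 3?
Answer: -4599/6970340 ≈ -0.00065980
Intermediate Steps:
L(y) = -15 (L(y) = 5*(-3) = -15)
x(l) = 1 (x(l) = (-2 + 3)² = 1² = 1)
(2501/(-3876) + x(-14)/L(14))/1079 = (2501/(-3876) + 1/(-15))/1079 = (2501*(-1/3876) + 1*(-1/15))*(1/1079) = (-2501/3876 - 1/15)*(1/1079) = -4599/6460*1/1079 = -4599/6970340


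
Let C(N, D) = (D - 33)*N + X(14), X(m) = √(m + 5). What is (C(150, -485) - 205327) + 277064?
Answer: -5963 + √19 ≈ -5958.6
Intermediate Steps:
X(m) = √(5 + m)
C(N, D) = √19 + N*(-33 + D) (C(N, D) = (D - 33)*N + √(5 + 14) = (-33 + D)*N + √19 = N*(-33 + D) + √19 = √19 + N*(-33 + D))
(C(150, -485) - 205327) + 277064 = ((√19 - 33*150 - 485*150) - 205327) + 277064 = ((√19 - 4950 - 72750) - 205327) + 277064 = ((-77700 + √19) - 205327) + 277064 = (-283027 + √19) + 277064 = -5963 + √19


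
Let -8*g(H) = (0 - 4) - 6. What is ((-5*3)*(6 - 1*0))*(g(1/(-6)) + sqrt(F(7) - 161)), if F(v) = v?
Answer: -225/2 - 90*I*sqrt(154) ≈ -112.5 - 1116.9*I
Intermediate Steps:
g(H) = 5/4 (g(H) = -((0 - 4) - 6)/8 = -(-4 - 6)/8 = -1/8*(-10) = 5/4)
((-5*3)*(6 - 1*0))*(g(1/(-6)) + sqrt(F(7) - 161)) = ((-5*3)*(6 - 1*0))*(5/4 + sqrt(7 - 161)) = (-15*(6 + 0))*(5/4 + sqrt(-154)) = (-15*6)*(5/4 + I*sqrt(154)) = -90*(5/4 + I*sqrt(154)) = -225/2 - 90*I*sqrt(154)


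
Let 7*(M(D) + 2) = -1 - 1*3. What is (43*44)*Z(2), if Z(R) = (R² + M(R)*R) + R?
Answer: 11352/7 ≈ 1621.7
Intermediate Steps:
M(D) = -18/7 (M(D) = -2 + (-1 - 1*3)/7 = -2 + (-1 - 3)/7 = -2 + (⅐)*(-4) = -2 - 4/7 = -18/7)
Z(R) = R² - 11*R/7 (Z(R) = (R² - 18*R/7) + R = R² - 11*R/7)
(43*44)*Z(2) = (43*44)*((⅐)*2*(-11 + 7*2)) = 1892*((⅐)*2*(-11 + 14)) = 1892*((⅐)*2*3) = 1892*(6/7) = 11352/7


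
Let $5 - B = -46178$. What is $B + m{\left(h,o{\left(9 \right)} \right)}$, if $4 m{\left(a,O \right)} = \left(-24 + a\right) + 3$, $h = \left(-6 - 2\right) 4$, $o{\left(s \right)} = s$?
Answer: $\frac{184679}{4} \approx 46170.0$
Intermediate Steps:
$h = -32$ ($h = \left(-8\right) 4 = -32$)
$m{\left(a,O \right)} = - \frac{21}{4} + \frac{a}{4}$ ($m{\left(a,O \right)} = \frac{\left(-24 + a\right) + 3}{4} = \frac{-21 + a}{4} = - \frac{21}{4} + \frac{a}{4}$)
$B = 46183$ ($B = 5 - -46178 = 5 + 46178 = 46183$)
$B + m{\left(h,o{\left(9 \right)} \right)} = 46183 + \left(- \frac{21}{4} + \frac{1}{4} \left(-32\right)\right) = 46183 - \frac{53}{4} = \frac{184679}{4}$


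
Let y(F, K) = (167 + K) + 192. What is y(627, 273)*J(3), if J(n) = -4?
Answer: -2528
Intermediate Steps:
y(F, K) = 359 + K
y(627, 273)*J(3) = (359 + 273)*(-4) = 632*(-4) = -2528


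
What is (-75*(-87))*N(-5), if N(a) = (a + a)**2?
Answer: 652500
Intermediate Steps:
N(a) = 4*a**2 (N(a) = (2*a)**2 = 4*a**2)
(-75*(-87))*N(-5) = (-75*(-87))*(4*(-5)**2) = 6525*(4*25) = 6525*100 = 652500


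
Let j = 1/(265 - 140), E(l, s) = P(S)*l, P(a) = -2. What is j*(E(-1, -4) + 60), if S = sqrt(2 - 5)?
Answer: 62/125 ≈ 0.49600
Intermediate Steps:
S = I*sqrt(3) (S = sqrt(-3) = I*sqrt(3) ≈ 1.732*I)
E(l, s) = -2*l
j = 1/125 ≈ 0.0080000
j*(E(-1, -4) + 60) = (-2*(-1) + 60)/125 = (2 + 60)/125 = (1/125)*62 = 62/125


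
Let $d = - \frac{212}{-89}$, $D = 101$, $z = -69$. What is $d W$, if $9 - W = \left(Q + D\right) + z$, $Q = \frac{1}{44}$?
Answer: $- \frac{53689}{979} \approx -54.841$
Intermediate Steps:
$Q = \frac{1}{44} \approx 0.022727$
$W = - \frac{1013}{44}$ ($W = 9 - \left(\left(\frac{1}{44} + 101\right) - 69\right) = 9 - \left(\frac{4445}{44} - 69\right) = 9 - \frac{1409}{44} = - \frac{1013}{44} \approx -23.023$)
$d = \frac{212}{89}$ ($d = \left(-212\right) \left(- \frac{1}{89}\right) = \frac{212}{89} \approx 2.382$)
$d W = \frac{212}{89} \left(- \frac{1013}{44}\right) = - \frac{53689}{979}$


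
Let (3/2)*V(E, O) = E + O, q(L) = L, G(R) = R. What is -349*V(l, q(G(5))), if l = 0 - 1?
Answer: -2792/3 ≈ -930.67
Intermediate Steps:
l = -1
V(E, O) = 2*E/3 + 2*O/3 (V(E, O) = 2*(E + O)/3 = 2*E/3 + 2*O/3)
-349*V(l, q(G(5))) = -349*((⅔)*(-1) + (⅔)*5) = -349*(-⅔ + 10/3) = -349*8/3 = -2792/3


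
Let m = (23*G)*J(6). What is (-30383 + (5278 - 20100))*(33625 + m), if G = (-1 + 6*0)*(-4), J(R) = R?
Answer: -1544971285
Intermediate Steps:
G = 4 (G = (-1 + 0)*(-4) = -1*(-4) = 4)
m = 552 (m = (23*4)*6 = 92*6 = 552)
(-30383 + (5278 - 20100))*(33625 + m) = (-30383 + (5278 - 20100))*(33625 + 552) = (-30383 - 14822)*34177 = -45205*34177 = -1544971285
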